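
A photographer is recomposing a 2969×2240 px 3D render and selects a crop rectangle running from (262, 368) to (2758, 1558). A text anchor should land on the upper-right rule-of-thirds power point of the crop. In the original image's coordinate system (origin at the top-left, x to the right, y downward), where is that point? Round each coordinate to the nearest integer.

x = 1926 px, y = 765 px

Crop width = 2758 − 262 = 2496 px; one third is 832.00 px.
Crop height = 1558 − 368 = 1190 px; one third is 396.67 px.
The upper-right point is two-thirds across and one-third down within the crop:
x = 262 + 2 × 832.00 ≈ 1926; y = 368 + 1 × 396.67 ≈ 765.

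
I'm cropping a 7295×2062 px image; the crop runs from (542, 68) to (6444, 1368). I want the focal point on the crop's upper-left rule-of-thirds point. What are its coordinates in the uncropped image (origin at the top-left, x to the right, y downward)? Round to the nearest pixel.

Crop width = 6444 − 542 = 5902 px; one third is 1967.33 px.
Crop height = 1368 − 68 = 1300 px; one third is 433.33 px.
The upper-left point is one-third across and one-third down within the crop:
x = 542 + 1 × 1967.33 ≈ 2509; y = 68 + 1 × 433.33 ≈ 501.

(2509, 501)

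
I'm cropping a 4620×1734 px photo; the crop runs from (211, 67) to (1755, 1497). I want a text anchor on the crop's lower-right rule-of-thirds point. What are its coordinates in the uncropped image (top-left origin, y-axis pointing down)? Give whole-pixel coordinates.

(1240, 1020)

Crop width = 1755 − 211 = 1544 px; one third is 514.67 px.
Crop height = 1497 − 67 = 1430 px; one third is 476.67 px.
The lower-right point is two-thirds across and two-thirds down within the crop:
x = 211 + 2 × 514.67 ≈ 1240; y = 67 + 2 × 476.67 ≈ 1020.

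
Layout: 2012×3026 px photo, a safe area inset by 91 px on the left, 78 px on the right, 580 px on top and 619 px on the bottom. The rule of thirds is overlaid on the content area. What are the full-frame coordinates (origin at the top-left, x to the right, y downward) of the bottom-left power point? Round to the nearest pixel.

(705, 1798)

Content width = 2012 − 91 − 78 = 1843 px; content height = 3026 − 580 − 619 = 1827 px.
Bottom-left is one-third across and two-thirds down within the content area.
x = 91 + 1 × 1843/3 = 91 + 614.33 ≈ 705
y = 580 + 2 × 1827/3 = 580 + 1218.00 ≈ 1798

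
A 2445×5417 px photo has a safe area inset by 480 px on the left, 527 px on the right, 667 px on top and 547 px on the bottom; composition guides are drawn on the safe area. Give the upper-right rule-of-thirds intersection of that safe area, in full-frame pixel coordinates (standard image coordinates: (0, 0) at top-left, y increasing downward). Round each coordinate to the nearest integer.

Content width = 2445 − 480 − 527 = 1438 px; content height = 5417 − 667 − 547 = 4203 px.
Upper-right is two-thirds across and one-third down within the safe area.
x = 480 + 2 × 1438/3 = 480 + 958.67 ≈ 1439
y = 667 + 1 × 4203/3 = 667 + 1401.00 ≈ 2068

x = 1439 px, y = 2068 px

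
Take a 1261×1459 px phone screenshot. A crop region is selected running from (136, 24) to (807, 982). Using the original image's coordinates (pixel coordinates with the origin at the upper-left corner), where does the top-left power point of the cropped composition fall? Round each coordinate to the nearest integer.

Crop width = 807 − 136 = 671 px; one third is 223.67 px.
Crop height = 982 − 24 = 958 px; one third is 319.33 px.
The top-left point is one-third across and one-third down within the crop:
x = 136 + 1 × 223.67 ≈ 360; y = 24 + 1 × 319.33 ≈ 343.

x = 360 px, y = 343 px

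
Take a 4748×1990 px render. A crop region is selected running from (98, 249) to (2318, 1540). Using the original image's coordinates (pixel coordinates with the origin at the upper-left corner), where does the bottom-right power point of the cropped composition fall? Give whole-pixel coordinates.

Crop width = 2318 − 98 = 2220 px; one third is 740.00 px.
Crop height = 1540 − 249 = 1291 px; one third is 430.33 px.
The bottom-right point is two-thirds across and two-thirds down within the crop:
x = 98 + 2 × 740.00 ≈ 1578; y = 249 + 2 × 430.33 ≈ 1110.

x = 1578 px, y = 1110 px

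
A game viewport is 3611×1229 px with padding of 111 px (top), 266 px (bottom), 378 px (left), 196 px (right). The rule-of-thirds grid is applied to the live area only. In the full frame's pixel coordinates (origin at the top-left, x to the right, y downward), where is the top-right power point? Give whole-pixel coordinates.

Content width = 3611 − 378 − 196 = 3037 px; content height = 1229 − 111 − 266 = 852 px.
Top-right is two-thirds across and one-third down within the live area.
x = 378 + 2 × 3037/3 = 378 + 2024.67 ≈ 2403
y = 111 + 1 × 852/3 = 111 + 284.00 ≈ 395

x = 2403 px, y = 395 px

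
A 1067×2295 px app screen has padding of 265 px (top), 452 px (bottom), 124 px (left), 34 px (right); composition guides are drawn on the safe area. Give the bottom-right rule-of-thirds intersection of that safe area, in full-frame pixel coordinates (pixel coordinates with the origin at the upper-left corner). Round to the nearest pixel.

(730, 1317)

Content width = 1067 − 124 − 34 = 909 px; content height = 2295 − 265 − 452 = 1578 px.
Bottom-right is two-thirds across and two-thirds down within the safe area.
x = 124 + 2 × 909/3 = 124 + 606.00 ≈ 730
y = 265 + 2 × 1578/3 = 265 + 1052.00 ≈ 1317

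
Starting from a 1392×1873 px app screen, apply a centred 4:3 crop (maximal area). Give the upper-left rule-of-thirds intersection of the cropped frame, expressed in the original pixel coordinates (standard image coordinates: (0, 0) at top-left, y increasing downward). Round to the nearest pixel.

(464, 763)

1392/1873 < 4/3, so the 4:3 crop keeps the full width 1392 and trims height to 1392 × 3/4 = 1044.00 px.
Top offset = (1873 − 1044.00)/2 = 414.50 px; left offset = 0.
Upper-left is one-third across and one-third down within the crop:
x = 0.00 + 1 × 1392.00/3 ≈ 464; y = 414.50 + 1 × 1044.00/3 ≈ 763.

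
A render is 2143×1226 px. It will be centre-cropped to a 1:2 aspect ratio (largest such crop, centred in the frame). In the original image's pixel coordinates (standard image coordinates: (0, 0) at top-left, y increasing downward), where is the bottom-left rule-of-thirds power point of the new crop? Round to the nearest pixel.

2143/1226 > 1/2, so the 1:2 crop keeps the full height 1226 and trims width to 1226 × 1/2 = 613.00 px.
Left offset = (2143 − 613.00)/2 = 765.00 px; top offset = 0.
Bottom-left is one-third across and two-thirds down within the crop:
x = 765.00 + 1 × 613.00/3 ≈ 969; y = 0.00 + 2 × 1226.00/3 ≈ 817.

x = 969 px, y = 817 px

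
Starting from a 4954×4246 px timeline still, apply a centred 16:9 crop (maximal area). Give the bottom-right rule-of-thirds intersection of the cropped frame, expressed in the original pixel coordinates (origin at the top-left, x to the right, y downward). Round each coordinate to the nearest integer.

4954/4246 < 16/9, so the 16:9 crop keeps the full width 4954 and trims height to 4954 × 9/16 = 2786.62 px.
Top offset = (4246 − 2786.62)/2 = 729.69 px; left offset = 0.
Bottom-right is two-thirds across and two-thirds down within the crop:
x = 0.00 + 2 × 4954.00/3 ≈ 3303; y = 729.69 + 2 × 2786.62/3 ≈ 2587.

(3303, 2587)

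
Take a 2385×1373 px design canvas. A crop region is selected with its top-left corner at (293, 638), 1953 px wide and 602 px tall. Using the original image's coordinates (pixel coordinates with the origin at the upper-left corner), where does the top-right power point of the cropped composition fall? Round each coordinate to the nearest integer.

One third of the crop width 1953 is 651.00 px.
One third of the crop height 602 is 200.67 px.
The top-right point is two-thirds across and one-third down within the crop:
x = 293 + 2 × 651.00 ≈ 1595; y = 638 + 1 × 200.67 ≈ 839.

x = 1595 px, y = 839 px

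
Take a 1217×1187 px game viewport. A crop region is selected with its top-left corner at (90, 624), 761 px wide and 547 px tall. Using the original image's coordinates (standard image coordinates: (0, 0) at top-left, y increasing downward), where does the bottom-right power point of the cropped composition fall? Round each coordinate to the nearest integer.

One third of the crop width 761 is 253.67 px.
One third of the crop height 547 is 182.33 px.
The bottom-right point is two-thirds across and two-thirds down within the crop:
x = 90 + 2 × 253.67 ≈ 597; y = 624 + 2 × 182.33 ≈ 989.

(597, 989)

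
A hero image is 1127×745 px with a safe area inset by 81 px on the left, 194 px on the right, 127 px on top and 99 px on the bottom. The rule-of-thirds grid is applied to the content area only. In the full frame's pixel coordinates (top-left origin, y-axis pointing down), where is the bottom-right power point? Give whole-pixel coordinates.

Content width = 1127 − 81 − 194 = 852 px; content height = 745 − 127 − 99 = 519 px.
Bottom-right is two-thirds across and two-thirds down within the content area.
x = 81 + 2 × 852/3 = 81 + 568.00 ≈ 649
y = 127 + 2 × 519/3 = 127 + 346.00 ≈ 473

x = 649 px, y = 473 px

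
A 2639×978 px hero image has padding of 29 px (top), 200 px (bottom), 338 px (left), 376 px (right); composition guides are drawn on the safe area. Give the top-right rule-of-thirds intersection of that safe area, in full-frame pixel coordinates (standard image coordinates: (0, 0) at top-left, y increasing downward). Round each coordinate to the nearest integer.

(1621, 279)

Content width = 2639 − 338 − 376 = 1925 px; content height = 978 − 29 − 200 = 749 px.
Top-right is two-thirds across and one-third down within the safe area.
x = 338 + 2 × 1925/3 = 338 + 1283.33 ≈ 1621
y = 29 + 1 × 749/3 = 29 + 249.67 ≈ 279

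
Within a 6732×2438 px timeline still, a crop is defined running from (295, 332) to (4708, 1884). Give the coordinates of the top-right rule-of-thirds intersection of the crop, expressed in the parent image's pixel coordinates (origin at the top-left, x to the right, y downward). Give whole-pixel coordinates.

Crop width = 4708 − 295 = 4413 px; one third is 1471.00 px.
Crop height = 1884 − 332 = 1552 px; one third is 517.33 px.
The top-right point is two-thirds across and one-third down within the crop:
x = 295 + 2 × 1471.00 ≈ 3237; y = 332 + 1 × 517.33 ≈ 849.

(3237, 849)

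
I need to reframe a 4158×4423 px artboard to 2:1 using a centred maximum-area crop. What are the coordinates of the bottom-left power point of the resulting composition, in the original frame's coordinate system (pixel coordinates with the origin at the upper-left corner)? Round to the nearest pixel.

4158/4423 < 2/1, so the 2:1 crop keeps the full width 4158 and trims height to 4158 × 1/2 = 2079.00 px.
Top offset = (4423 − 2079.00)/2 = 1172.00 px; left offset = 0.
Bottom-left is one-third across and two-thirds down within the crop:
x = 0.00 + 1 × 4158.00/3 ≈ 1386; y = 1172.00 + 2 × 2079.00/3 ≈ 2558.

x = 1386 px, y = 2558 px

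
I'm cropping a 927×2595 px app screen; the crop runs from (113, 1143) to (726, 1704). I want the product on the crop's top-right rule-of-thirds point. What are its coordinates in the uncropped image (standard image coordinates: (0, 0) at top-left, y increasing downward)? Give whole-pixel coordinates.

x = 522 px, y = 1330 px

Crop width = 726 − 113 = 613 px; one third is 204.33 px.
Crop height = 1704 − 1143 = 561 px; one third is 187.00 px.
The top-right point is two-thirds across and one-third down within the crop:
x = 113 + 2 × 204.33 ≈ 522; y = 1143 + 1 × 187.00 ≈ 1330.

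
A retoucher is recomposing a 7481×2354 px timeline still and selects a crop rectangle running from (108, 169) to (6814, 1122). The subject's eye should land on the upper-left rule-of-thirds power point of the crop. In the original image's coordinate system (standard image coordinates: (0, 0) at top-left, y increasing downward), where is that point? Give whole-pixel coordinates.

Crop width = 6814 − 108 = 6706 px; one third is 2235.33 px.
Crop height = 1122 − 169 = 953 px; one third is 317.67 px.
The upper-left point is one-third across and one-third down within the crop:
x = 108 + 1 × 2235.33 ≈ 2343; y = 169 + 1 × 317.67 ≈ 487.

x = 2343 px, y = 487 px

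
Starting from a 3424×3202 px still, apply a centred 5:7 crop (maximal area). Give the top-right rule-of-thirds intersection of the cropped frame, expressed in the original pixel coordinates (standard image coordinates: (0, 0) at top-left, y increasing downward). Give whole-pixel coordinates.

3424/3202 > 5/7, so the 5:7 crop keeps the full height 3202 and trims width to 3202 × 5/7 = 2287.14 px.
Left offset = (3424 − 2287.14)/2 = 568.43 px; top offset = 0.
Top-right is two-thirds across and one-third down within the crop:
x = 568.43 + 2 × 2287.14/3 ≈ 2093; y = 0.00 + 1 × 3202.00/3 ≈ 1067.

(2093, 1067)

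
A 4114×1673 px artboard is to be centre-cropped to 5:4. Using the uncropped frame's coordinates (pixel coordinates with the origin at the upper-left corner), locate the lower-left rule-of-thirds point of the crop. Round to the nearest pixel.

4114/1673 > 5/4, so the 5:4 crop keeps the full height 1673 and trims width to 1673 × 5/4 = 2091.25 px.
Left offset = (4114 − 2091.25)/2 = 1011.38 px; top offset = 0.
Lower-left is one-third across and two-thirds down within the crop:
x = 1011.38 + 1 × 2091.25/3 ≈ 1708; y = 0.00 + 2 × 1673.00/3 ≈ 1115.

x = 1708 px, y = 1115 px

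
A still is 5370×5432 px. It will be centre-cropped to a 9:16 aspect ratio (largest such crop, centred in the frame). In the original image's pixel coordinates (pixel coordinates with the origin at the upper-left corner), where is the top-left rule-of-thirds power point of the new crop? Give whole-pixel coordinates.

(2176, 1811)

5370/5432 > 9/16, so the 9:16 crop keeps the full height 5432 and trims width to 5432 × 9/16 = 3055.50 px.
Left offset = (5370 − 3055.50)/2 = 1157.25 px; top offset = 0.
Top-left is one-third across and one-third down within the crop:
x = 1157.25 + 1 × 3055.50/3 ≈ 2176; y = 0.00 + 1 × 5432.00/3 ≈ 1811.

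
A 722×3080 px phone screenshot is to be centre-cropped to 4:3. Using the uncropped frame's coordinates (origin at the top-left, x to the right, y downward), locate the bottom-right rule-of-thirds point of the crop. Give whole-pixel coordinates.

722/3080 < 4/3, so the 4:3 crop keeps the full width 722 and trims height to 722 × 3/4 = 541.50 px.
Top offset = (3080 − 541.50)/2 = 1269.25 px; left offset = 0.
Bottom-right is two-thirds across and two-thirds down within the crop:
x = 0.00 + 2 × 722.00/3 ≈ 481; y = 1269.25 + 2 × 541.50/3 ≈ 1630.

x = 481 px, y = 1630 px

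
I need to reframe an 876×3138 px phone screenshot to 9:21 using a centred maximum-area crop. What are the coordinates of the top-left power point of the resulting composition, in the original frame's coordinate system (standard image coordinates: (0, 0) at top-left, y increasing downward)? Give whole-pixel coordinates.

(292, 1228)

876/3138 < 9/21, so the 9:21 crop keeps the full width 876 and trims height to 876 × 21/9 = 2044.00 px.
Top offset = (3138 − 2044.00)/2 = 547.00 px; left offset = 0.
Top-left is one-third across and one-third down within the crop:
x = 0.00 + 1 × 876.00/3 ≈ 292; y = 547.00 + 1 × 2044.00/3 ≈ 1228.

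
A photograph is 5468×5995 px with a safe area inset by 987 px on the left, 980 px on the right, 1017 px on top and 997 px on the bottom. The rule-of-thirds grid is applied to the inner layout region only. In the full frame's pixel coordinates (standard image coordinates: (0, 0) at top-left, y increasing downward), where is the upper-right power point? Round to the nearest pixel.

Content width = 5468 − 987 − 980 = 3501 px; content height = 5995 − 1017 − 997 = 3981 px.
Upper-right is two-thirds across and one-third down within the inner layout region.
x = 987 + 2 × 3501/3 = 987 + 2334.00 ≈ 3321
y = 1017 + 1 × 3981/3 = 1017 + 1327.00 ≈ 2344

x = 3321 px, y = 2344 px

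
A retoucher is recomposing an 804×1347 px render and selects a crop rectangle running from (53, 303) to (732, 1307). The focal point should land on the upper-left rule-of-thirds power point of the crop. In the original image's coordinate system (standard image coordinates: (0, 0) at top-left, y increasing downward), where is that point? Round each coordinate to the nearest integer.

x = 279 px, y = 638 px

Crop width = 732 − 53 = 679 px; one third is 226.33 px.
Crop height = 1307 − 303 = 1004 px; one third is 334.67 px.
The upper-left point is one-third across and one-third down within the crop:
x = 53 + 1 × 226.33 ≈ 279; y = 303 + 1 × 334.67 ≈ 638.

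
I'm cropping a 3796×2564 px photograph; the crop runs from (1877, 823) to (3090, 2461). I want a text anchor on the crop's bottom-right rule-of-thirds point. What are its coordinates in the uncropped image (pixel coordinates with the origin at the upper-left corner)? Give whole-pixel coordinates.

(2686, 1915)

Crop width = 3090 − 1877 = 1213 px; one third is 404.33 px.
Crop height = 2461 − 823 = 1638 px; one third is 546.00 px.
The bottom-right point is two-thirds across and two-thirds down within the crop:
x = 1877 + 2 × 404.33 ≈ 2686; y = 823 + 2 × 546.00 ≈ 1915.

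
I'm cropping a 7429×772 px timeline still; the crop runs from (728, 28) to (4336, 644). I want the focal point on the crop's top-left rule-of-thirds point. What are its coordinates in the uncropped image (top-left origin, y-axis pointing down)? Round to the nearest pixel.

(1931, 233)

Crop width = 4336 − 728 = 3608 px; one third is 1202.67 px.
Crop height = 644 − 28 = 616 px; one third is 205.33 px.
The top-left point is one-third across and one-third down within the crop:
x = 728 + 1 × 1202.67 ≈ 1931; y = 28 + 1 × 205.33 ≈ 233.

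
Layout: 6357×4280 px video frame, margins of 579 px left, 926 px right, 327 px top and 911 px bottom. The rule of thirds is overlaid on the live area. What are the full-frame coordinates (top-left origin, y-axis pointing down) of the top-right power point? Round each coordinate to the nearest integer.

Content width = 6357 − 579 − 926 = 4852 px; content height = 4280 − 327 − 911 = 3042 px.
Top-right is two-thirds across and one-third down within the live area.
x = 579 + 2 × 4852/3 = 579 + 3234.67 ≈ 3814
y = 327 + 1 × 3042/3 = 327 + 1014.00 ≈ 1341

x = 3814 px, y = 1341 px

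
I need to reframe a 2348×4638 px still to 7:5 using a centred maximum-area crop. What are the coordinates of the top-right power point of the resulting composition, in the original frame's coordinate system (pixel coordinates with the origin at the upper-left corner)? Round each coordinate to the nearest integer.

x = 1565 px, y = 2039 px

2348/4638 < 7/5, so the 7:5 crop keeps the full width 2348 and trims height to 2348 × 5/7 = 1677.14 px.
Top offset = (4638 − 1677.14)/2 = 1480.43 px; left offset = 0.
Top-right is two-thirds across and one-third down within the crop:
x = 0.00 + 2 × 2348.00/3 ≈ 1565; y = 1480.43 + 1 × 1677.14/3 ≈ 2039.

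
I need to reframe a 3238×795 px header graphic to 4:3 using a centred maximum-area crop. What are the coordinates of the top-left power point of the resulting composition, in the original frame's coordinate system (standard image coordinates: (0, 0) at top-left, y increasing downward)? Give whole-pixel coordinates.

3238/795 > 4/3, so the 4:3 crop keeps the full height 795 and trims width to 795 × 4/3 = 1060.00 px.
Left offset = (3238 − 1060.00)/2 = 1089.00 px; top offset = 0.
Top-left is one-third across and one-third down within the crop:
x = 1089.00 + 1 × 1060.00/3 ≈ 1442; y = 0.00 + 1 × 795.00/3 ≈ 265.

(1442, 265)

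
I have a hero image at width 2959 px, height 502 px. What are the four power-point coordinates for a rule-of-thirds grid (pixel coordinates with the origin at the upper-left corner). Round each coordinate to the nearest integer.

(986, 167), (1973, 167), (986, 335), (1973, 335)

One third of 2959 is 986.33; one third of 502 is 167.33.
Vertical third lines at x = 986 and x = 1973; horizontal third lines at y = 167 and y = 335.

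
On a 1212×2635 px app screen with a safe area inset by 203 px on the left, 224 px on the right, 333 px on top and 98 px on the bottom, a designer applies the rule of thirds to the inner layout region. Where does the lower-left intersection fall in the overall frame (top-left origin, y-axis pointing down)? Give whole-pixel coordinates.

Content width = 1212 − 203 − 224 = 785 px; content height = 2635 − 333 − 98 = 2204 px.
Lower-left is one-third across and two-thirds down within the inner layout region.
x = 203 + 1 × 785/3 = 203 + 261.67 ≈ 465
y = 333 + 2 × 2204/3 = 333 + 1469.33 ≈ 1802

x = 465 px, y = 1802 px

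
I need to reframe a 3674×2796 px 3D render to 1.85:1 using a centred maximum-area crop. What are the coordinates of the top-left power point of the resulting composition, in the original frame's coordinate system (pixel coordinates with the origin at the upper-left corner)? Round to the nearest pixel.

3674/2796 < 1.85/1, so the 1.85:1 crop keeps the full width 3674 and trims height to 3674 × 1/1.85 = 1985.95 px.
Top offset = (2796 − 1985.95)/2 = 405.03 px; left offset = 0.
Top-left is one-third across and one-third down within the crop:
x = 0.00 + 1 × 3674.00/3 ≈ 1225; y = 405.03 + 1 × 1985.95/3 ≈ 1067.

(1225, 1067)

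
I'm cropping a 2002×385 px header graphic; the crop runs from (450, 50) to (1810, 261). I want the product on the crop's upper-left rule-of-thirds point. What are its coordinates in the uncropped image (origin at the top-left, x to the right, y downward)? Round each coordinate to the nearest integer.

Crop width = 1810 − 450 = 1360 px; one third is 453.33 px.
Crop height = 261 − 50 = 211 px; one third is 70.33 px.
The upper-left point is one-third across and one-third down within the crop:
x = 450 + 1 × 453.33 ≈ 903; y = 50 + 1 × 70.33 ≈ 120.

x = 903 px, y = 120 px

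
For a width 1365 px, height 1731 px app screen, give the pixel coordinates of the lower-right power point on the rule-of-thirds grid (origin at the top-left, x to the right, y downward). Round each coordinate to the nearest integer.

x = 910 px, y = 1154 px

The lower-right point sits two-thirds of the way across and two-thirds of the way down.
x = 2 × 1365/3 ≈ 910; y = 2 × 1731/3 ≈ 1154.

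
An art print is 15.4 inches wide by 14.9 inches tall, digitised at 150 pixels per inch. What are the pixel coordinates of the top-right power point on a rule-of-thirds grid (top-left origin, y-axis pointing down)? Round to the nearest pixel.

x = 1540 px, y = 745 px

In pixels the canvas is 15.4 × 150 = 2310 wide and 14.9 × 150 = 2235 tall.
The top-right point is two-thirds across and one-third down:
x = 2 × 2310/3 ≈ 1540; y = 1 × 2235/3 ≈ 745.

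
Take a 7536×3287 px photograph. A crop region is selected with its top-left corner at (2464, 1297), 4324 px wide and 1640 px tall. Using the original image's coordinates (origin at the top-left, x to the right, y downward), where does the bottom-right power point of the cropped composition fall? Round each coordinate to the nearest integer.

One third of the crop width 4324 is 1441.33 px.
One third of the crop height 1640 is 546.67 px.
The bottom-right point is two-thirds across and two-thirds down within the crop:
x = 2464 + 2 × 1441.33 ≈ 5347; y = 1297 + 2 × 546.67 ≈ 2390.

x = 5347 px, y = 2390 px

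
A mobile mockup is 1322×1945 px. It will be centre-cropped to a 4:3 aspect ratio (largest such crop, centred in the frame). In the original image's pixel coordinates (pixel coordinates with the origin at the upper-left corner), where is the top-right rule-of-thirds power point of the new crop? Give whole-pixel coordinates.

1322/1945 < 4/3, so the 4:3 crop keeps the full width 1322 and trims height to 1322 × 3/4 = 991.50 px.
Top offset = (1945 − 991.50)/2 = 476.75 px; left offset = 0.
Top-right is two-thirds across and one-third down within the crop:
x = 0.00 + 2 × 1322.00/3 ≈ 881; y = 476.75 + 1 × 991.50/3 ≈ 807.

(881, 807)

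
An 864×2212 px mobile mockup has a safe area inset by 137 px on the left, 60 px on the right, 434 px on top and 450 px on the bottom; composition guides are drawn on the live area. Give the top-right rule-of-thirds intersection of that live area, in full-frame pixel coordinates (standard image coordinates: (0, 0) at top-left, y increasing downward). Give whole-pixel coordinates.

x = 582 px, y = 877 px

Content width = 864 − 137 − 60 = 667 px; content height = 2212 − 434 − 450 = 1328 px.
Top-right is two-thirds across and one-third down within the live area.
x = 137 + 2 × 667/3 = 137 + 444.67 ≈ 582
y = 434 + 1 × 1328/3 = 434 + 442.67 ≈ 877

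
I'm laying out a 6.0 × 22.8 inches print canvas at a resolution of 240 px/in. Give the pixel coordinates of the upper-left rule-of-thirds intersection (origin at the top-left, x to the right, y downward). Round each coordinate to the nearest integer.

In pixels the canvas is 6.0 × 240 = 1440 wide and 22.8 × 240 = 5472 tall.
The upper-left point is one-third across and one-third down:
x = 1 × 1440/3 ≈ 480; y = 1 × 5472/3 ≈ 1824.

(480, 1824)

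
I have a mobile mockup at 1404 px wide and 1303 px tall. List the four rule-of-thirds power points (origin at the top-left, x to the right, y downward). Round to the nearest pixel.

(468, 434), (936, 434), (468, 869), (936, 869)

One third of 1404 is 468; one third of 1303 is 434.33.
Vertical third lines at x = 468 and x = 936; horizontal third lines at y = 434 and y = 869.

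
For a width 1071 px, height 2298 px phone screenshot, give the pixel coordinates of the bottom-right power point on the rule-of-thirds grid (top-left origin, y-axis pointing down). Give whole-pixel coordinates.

x = 714 px, y = 1532 px

The bottom-right point sits two-thirds of the way across and two-thirds of the way down.
x = 2 × 1071/3 ≈ 714; y = 2 × 2298/3 ≈ 1532.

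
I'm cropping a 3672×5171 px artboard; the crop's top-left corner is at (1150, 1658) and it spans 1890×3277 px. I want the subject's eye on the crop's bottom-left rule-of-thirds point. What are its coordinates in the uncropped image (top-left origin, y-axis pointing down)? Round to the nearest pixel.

x = 1780 px, y = 3843 px

One third of the crop width 1890 is 630.00 px.
One third of the crop height 3277 is 1092.33 px.
The bottom-left point is one-third across and two-thirds down within the crop:
x = 1150 + 1 × 630.00 ≈ 1780; y = 1658 + 2 × 1092.33 ≈ 3843.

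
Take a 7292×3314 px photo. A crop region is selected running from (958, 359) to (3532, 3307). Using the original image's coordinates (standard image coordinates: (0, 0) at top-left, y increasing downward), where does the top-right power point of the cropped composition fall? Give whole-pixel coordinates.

Crop width = 3532 − 958 = 2574 px; one third is 858.00 px.
Crop height = 3307 − 359 = 2948 px; one third is 982.67 px.
The top-right point is two-thirds across and one-third down within the crop:
x = 958 + 2 × 858.00 ≈ 2674; y = 359 + 1 × 982.67 ≈ 1342.

(2674, 1342)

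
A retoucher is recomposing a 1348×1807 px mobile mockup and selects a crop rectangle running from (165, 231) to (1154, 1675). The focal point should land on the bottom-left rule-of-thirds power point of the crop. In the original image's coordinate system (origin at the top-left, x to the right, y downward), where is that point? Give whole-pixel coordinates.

Crop width = 1154 − 165 = 989 px; one third is 329.67 px.
Crop height = 1675 − 231 = 1444 px; one third is 481.33 px.
The bottom-left point is one-third across and two-thirds down within the crop:
x = 165 + 1 × 329.67 ≈ 495; y = 231 + 2 × 481.33 ≈ 1194.

(495, 1194)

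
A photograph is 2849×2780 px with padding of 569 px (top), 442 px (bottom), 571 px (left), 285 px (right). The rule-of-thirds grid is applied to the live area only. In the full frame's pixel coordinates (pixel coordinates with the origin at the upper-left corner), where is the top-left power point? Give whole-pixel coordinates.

(1235, 1159)

Content width = 2849 − 571 − 285 = 1993 px; content height = 2780 − 569 − 442 = 1769 px.
Top-left is one-third across and one-third down within the live area.
x = 571 + 1 × 1993/3 = 571 + 664.33 ≈ 1235
y = 569 + 1 × 1769/3 = 569 + 589.67 ≈ 1159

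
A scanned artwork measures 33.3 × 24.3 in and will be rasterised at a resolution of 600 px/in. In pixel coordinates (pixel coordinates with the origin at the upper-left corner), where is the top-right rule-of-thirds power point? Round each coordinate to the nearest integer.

In pixels the canvas is 33.3 × 600 = 19980 wide and 24.3 × 600 = 14580 tall.
The top-right point is two-thirds across and one-third down:
x = 2 × 19980/3 ≈ 13320; y = 1 × 14580/3 ≈ 4860.

x = 13320 px, y = 4860 px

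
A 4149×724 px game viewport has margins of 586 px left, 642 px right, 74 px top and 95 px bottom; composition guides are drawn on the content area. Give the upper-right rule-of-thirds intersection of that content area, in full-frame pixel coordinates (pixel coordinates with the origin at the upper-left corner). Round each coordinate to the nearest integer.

Content width = 4149 − 586 − 642 = 2921 px; content height = 724 − 74 − 95 = 555 px.
Upper-right is two-thirds across and one-third down within the content area.
x = 586 + 2 × 2921/3 = 586 + 1947.33 ≈ 2533
y = 74 + 1 × 555/3 = 74 + 185.00 ≈ 259

x = 2533 px, y = 259 px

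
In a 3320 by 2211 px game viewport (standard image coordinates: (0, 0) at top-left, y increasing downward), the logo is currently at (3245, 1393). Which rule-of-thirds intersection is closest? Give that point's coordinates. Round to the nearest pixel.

Third lines: x ∈ {1107, 2213}, y ∈ {737, 1474}.
3245 is closer to x = 2213; 1393 is closer to y = 1474.
So the nearest intersection is the lower-right power point.

(2213, 1474)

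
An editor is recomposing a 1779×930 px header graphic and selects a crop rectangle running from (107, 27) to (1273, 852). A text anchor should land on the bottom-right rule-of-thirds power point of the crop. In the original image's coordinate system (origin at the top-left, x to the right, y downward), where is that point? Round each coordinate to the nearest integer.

x = 884 px, y = 577 px

Crop width = 1273 − 107 = 1166 px; one third is 388.67 px.
Crop height = 852 − 27 = 825 px; one third is 275.00 px.
The bottom-right point is two-thirds across and two-thirds down within the crop:
x = 107 + 2 × 388.67 ≈ 884; y = 27 + 2 × 275.00 ≈ 577.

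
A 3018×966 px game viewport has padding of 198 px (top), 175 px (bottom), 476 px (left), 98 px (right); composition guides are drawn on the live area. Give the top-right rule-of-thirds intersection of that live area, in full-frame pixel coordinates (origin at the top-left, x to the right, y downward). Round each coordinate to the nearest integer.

(2105, 396)

Content width = 3018 − 476 − 98 = 2444 px; content height = 966 − 198 − 175 = 593 px.
Top-right is two-thirds across and one-third down within the live area.
x = 476 + 2 × 2444/3 = 476 + 1629.33 ≈ 2105
y = 198 + 1 × 593/3 = 198 + 197.67 ≈ 396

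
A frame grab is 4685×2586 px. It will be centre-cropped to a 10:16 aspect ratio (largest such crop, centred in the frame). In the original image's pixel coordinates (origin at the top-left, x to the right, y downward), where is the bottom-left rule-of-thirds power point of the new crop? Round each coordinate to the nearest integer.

4685/2586 > 10/16, so the 10:16 crop keeps the full height 2586 and trims width to 2586 × 10/16 = 1616.25 px.
Left offset = (4685 − 1616.25)/2 = 1534.38 px; top offset = 0.
Bottom-left is one-third across and two-thirds down within the crop:
x = 1534.38 + 1 × 1616.25/3 ≈ 2073; y = 0.00 + 2 × 2586.00/3 ≈ 1724.

(2073, 1724)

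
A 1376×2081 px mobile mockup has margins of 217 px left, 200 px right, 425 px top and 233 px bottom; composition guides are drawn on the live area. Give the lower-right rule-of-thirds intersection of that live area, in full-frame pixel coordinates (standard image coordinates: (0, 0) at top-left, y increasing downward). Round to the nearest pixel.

(856, 1374)

Content width = 1376 − 217 − 200 = 959 px; content height = 2081 − 425 − 233 = 1423 px.
Lower-right is two-thirds across and two-thirds down within the live area.
x = 217 + 2 × 959/3 = 217 + 639.33 ≈ 856
y = 425 + 2 × 1423/3 = 425 + 948.67 ≈ 1374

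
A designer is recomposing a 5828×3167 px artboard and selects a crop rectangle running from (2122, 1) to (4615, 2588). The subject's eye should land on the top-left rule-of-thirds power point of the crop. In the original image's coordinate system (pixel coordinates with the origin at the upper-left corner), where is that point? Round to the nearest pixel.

x = 2953 px, y = 863 px

Crop width = 4615 − 2122 = 2493 px; one third is 831.00 px.
Crop height = 2588 − 1 = 2587 px; one third is 862.33 px.
The top-left point is one-third across and one-third down within the crop:
x = 2122 + 1 × 831.00 ≈ 2953; y = 1 + 1 × 862.33 ≈ 863.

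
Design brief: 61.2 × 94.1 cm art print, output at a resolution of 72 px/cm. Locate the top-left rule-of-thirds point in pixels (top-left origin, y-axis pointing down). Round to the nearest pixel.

(1469, 2258)

In pixels the canvas is 61.2 × 72 = 4406.4 wide and 94.1 × 72 = 6775.2 tall.
The top-left point is one-third across and one-third down:
x = 1 × 4406.4/3 ≈ 1469; y = 1 × 6775.2/3 ≈ 2258.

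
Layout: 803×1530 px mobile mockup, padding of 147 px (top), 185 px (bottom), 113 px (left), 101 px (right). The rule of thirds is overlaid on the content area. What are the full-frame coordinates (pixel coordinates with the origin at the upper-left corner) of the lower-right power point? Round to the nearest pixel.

Content width = 803 − 113 − 101 = 589 px; content height = 1530 − 147 − 185 = 1198 px.
Lower-right is two-thirds across and two-thirds down within the content area.
x = 113 + 2 × 589/3 = 113 + 392.67 ≈ 506
y = 147 + 2 × 1198/3 = 147 + 798.67 ≈ 946

x = 506 px, y = 946 px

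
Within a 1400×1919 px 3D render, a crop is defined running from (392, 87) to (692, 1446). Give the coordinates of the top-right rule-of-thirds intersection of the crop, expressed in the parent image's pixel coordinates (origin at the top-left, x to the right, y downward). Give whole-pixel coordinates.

x = 592 px, y = 540 px

Crop width = 692 − 392 = 300 px; one third is 100.00 px.
Crop height = 1446 − 87 = 1359 px; one third is 453.00 px.
The top-right point is two-thirds across and one-third down within the crop:
x = 392 + 2 × 100.00 ≈ 592; y = 87 + 1 × 453.00 ≈ 540.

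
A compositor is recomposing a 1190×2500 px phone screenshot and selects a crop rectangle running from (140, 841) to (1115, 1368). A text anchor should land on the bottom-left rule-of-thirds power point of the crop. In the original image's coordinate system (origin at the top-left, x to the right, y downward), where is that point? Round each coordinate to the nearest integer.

x = 465 px, y = 1192 px

Crop width = 1115 − 140 = 975 px; one third is 325.00 px.
Crop height = 1368 − 841 = 527 px; one third is 175.67 px.
The bottom-left point is one-third across and two-thirds down within the crop:
x = 140 + 1 × 325.00 ≈ 465; y = 841 + 2 × 175.67 ≈ 1192.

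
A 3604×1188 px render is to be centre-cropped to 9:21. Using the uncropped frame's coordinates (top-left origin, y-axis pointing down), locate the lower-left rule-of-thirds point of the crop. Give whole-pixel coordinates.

x = 1717 px, y = 792 px

3604/1188 > 9/21, so the 9:21 crop keeps the full height 1188 and trims width to 1188 × 9/21 = 509.14 px.
Left offset = (3604 − 509.14)/2 = 1547.43 px; top offset = 0.
Lower-left is one-third across and two-thirds down within the crop:
x = 1547.43 + 1 × 509.14/3 ≈ 1717; y = 0.00 + 2 × 1188.00/3 ≈ 792.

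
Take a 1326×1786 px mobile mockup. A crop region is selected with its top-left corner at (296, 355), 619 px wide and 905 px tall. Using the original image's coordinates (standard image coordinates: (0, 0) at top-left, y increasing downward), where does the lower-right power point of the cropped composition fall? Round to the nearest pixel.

One third of the crop width 619 is 206.33 px.
One third of the crop height 905 is 301.67 px.
The lower-right point is two-thirds across and two-thirds down within the crop:
x = 296 + 2 × 206.33 ≈ 709; y = 355 + 2 × 301.67 ≈ 958.

x = 709 px, y = 958 px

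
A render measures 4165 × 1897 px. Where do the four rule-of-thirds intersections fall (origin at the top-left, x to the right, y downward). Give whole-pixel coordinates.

(1388, 632), (2777, 632), (1388, 1265), (2777, 1265)

One third of 4165 is 1388.33; one third of 1897 is 632.33.
Vertical third lines at x = 1388 and x = 2777; horizontal third lines at y = 632 and y = 1265.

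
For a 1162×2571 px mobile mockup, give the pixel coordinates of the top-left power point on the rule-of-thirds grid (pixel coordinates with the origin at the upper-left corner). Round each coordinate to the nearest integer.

The top-left point sits one-third of the way across and one-third of the way down.
x = 1 × 1162/3 ≈ 387; y = 1 × 2571/3 ≈ 857.

(387, 857)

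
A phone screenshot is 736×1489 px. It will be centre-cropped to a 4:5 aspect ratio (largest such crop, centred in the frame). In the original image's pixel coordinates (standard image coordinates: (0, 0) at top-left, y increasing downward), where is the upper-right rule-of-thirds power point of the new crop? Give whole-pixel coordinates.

(491, 591)

736/1489 < 4/5, so the 4:5 crop keeps the full width 736 and trims height to 736 × 5/4 = 920.00 px.
Top offset = (1489 − 920.00)/2 = 284.50 px; left offset = 0.
Upper-right is two-thirds across and one-third down within the crop:
x = 0.00 + 2 × 736.00/3 ≈ 491; y = 284.50 + 1 × 920.00/3 ≈ 591.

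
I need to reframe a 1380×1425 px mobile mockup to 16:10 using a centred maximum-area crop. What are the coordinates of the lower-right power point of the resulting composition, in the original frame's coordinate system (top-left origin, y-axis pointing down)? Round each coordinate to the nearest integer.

x = 920 px, y = 856 px

1380/1425 < 16/10, so the 16:10 crop keeps the full width 1380 and trims height to 1380 × 10/16 = 862.50 px.
Top offset = (1425 − 862.50)/2 = 281.25 px; left offset = 0.
Lower-right is two-thirds across and two-thirds down within the crop:
x = 0.00 + 2 × 1380.00/3 ≈ 920; y = 281.25 + 2 × 862.50/3 ≈ 856.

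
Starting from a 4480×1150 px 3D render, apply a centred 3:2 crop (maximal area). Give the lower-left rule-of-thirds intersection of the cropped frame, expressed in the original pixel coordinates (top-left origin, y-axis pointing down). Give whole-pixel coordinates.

(1953, 767)

4480/1150 > 3/2, so the 3:2 crop keeps the full height 1150 and trims width to 1150 × 3/2 = 1725.00 px.
Left offset = (4480 − 1725.00)/2 = 1377.50 px; top offset = 0.
Lower-left is one-third across and two-thirds down within the crop:
x = 1377.50 + 1 × 1725.00/3 ≈ 1953; y = 0.00 + 2 × 1150.00/3 ≈ 767.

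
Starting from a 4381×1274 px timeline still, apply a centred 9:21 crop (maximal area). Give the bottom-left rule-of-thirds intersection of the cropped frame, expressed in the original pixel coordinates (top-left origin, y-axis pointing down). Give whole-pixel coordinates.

(2100, 849)

4381/1274 > 9/21, so the 9:21 crop keeps the full height 1274 and trims width to 1274 × 9/21 = 546.00 px.
Left offset = (4381 − 546.00)/2 = 1917.50 px; top offset = 0.
Bottom-left is one-third across and two-thirds down within the crop:
x = 1917.50 + 1 × 546.00/3 ≈ 2100; y = 0.00 + 2 × 1274.00/3 ≈ 849.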